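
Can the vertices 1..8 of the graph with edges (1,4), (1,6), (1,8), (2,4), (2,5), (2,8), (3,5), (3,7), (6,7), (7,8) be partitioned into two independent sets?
No (odd cycle of length 7: 5 -> 2 -> 4 -> 1 -> 6 -> 7 -> 3 -> 5)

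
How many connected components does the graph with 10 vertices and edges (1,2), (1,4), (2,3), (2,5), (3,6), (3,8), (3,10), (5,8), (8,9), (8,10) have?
2 (components: {1, 2, 3, 4, 5, 6, 8, 9, 10}, {7})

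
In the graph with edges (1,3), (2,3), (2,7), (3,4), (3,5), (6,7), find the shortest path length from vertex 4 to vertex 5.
2 (path: 4 -> 3 -> 5, 2 edges)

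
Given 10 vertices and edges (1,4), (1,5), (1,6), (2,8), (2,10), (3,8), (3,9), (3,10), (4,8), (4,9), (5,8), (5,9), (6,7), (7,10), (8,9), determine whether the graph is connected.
Yes (BFS from 1 visits [1, 4, 5, 6, 8, 9, 7, 2, 3, 10] — all 10 vertices reached)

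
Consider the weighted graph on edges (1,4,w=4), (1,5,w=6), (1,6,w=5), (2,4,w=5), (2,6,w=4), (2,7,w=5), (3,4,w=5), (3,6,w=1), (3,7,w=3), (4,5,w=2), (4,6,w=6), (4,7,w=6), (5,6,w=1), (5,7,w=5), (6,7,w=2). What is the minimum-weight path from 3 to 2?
5 (path: 3 -> 6 -> 2; weights 1 + 4 = 5)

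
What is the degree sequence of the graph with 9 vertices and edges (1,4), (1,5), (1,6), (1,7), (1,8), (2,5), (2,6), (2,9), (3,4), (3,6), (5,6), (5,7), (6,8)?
[5, 5, 4, 3, 2, 2, 2, 2, 1] (degrees: deg(1)=5, deg(2)=3, deg(3)=2, deg(4)=2, deg(5)=4, deg(6)=5, deg(7)=2, deg(8)=2, deg(9)=1)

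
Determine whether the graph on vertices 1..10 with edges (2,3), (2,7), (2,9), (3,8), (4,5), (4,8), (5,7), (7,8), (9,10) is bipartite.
Yes. Partition: {1, 2, 5, 6, 8, 10}, {3, 4, 7, 9}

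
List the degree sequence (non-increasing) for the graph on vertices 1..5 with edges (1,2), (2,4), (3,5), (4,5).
[2, 2, 2, 1, 1] (degrees: deg(1)=1, deg(2)=2, deg(3)=1, deg(4)=2, deg(5)=2)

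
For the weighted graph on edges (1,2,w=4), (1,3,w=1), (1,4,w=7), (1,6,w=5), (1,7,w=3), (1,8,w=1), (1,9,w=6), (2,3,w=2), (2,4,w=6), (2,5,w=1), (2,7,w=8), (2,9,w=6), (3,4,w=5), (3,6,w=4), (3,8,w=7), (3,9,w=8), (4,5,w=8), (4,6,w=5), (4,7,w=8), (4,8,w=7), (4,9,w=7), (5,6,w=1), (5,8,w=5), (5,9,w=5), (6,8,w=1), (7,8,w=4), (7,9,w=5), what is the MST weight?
18 (MST edges: (1,3,w=1), (1,7,w=3), (1,8,w=1), (2,5,w=1), (3,4,w=5), (5,6,w=1), (5,9,w=5), (6,8,w=1); sum of weights 1 + 3 + 1 + 1 + 5 + 1 + 5 + 1 = 18)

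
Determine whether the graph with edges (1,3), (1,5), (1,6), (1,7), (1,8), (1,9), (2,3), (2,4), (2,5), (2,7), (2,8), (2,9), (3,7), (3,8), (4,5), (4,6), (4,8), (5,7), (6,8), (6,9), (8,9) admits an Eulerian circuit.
Yes (the graph is connected and all 9 vertices have even degree)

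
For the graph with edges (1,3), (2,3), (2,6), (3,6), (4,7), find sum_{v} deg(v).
10 (handshake: sum of degrees = 2|E| = 2 x 5 = 10)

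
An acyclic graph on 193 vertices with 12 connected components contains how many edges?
181 (Each of the 12 component trees on V_i vertices has V_i - 1 edges; summing gives V - C = 193 - 12 = 181)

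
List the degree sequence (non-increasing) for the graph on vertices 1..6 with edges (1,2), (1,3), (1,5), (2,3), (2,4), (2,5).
[4, 3, 2, 2, 1, 0] (degrees: deg(1)=3, deg(2)=4, deg(3)=2, deg(4)=1, deg(5)=2, deg(6)=0)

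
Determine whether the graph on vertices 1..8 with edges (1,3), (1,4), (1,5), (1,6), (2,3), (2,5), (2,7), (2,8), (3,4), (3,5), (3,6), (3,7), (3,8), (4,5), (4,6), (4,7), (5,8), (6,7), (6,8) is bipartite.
No (odd cycle of length 3: 4 -> 1 -> 3 -> 4)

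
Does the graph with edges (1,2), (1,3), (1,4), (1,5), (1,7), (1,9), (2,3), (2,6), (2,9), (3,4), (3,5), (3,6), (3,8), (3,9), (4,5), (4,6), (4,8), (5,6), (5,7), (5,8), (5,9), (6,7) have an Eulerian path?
No (6 vertices have odd degree: {3, 4, 5, 6, 7, 8}; Eulerian path requires 0 or 2)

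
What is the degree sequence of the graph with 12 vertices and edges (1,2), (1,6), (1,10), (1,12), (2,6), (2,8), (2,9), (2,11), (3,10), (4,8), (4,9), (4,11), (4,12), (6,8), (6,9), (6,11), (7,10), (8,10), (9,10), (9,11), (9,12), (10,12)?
[6, 6, 5, 5, 4, 4, 4, 4, 4, 1, 1, 0] (degrees: deg(1)=4, deg(2)=5, deg(3)=1, deg(4)=4, deg(5)=0, deg(6)=5, deg(7)=1, deg(8)=4, deg(9)=6, deg(10)=6, deg(11)=4, deg(12)=4)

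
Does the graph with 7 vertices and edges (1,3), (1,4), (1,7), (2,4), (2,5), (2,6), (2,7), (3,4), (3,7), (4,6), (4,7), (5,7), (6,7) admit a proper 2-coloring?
No (odd cycle of length 3: 4 -> 1 -> 7 -> 4)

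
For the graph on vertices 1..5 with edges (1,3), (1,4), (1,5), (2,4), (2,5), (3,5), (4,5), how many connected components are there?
1 (components: {1, 2, 3, 4, 5})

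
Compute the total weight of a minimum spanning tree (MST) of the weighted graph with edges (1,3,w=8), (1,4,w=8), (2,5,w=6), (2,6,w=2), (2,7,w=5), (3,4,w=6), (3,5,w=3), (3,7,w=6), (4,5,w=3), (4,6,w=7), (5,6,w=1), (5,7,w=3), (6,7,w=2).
19 (MST edges: (1,4,w=8), (2,6,w=2), (3,5,w=3), (4,5,w=3), (5,6,w=1), (6,7,w=2); sum of weights 8 + 2 + 3 + 3 + 1 + 2 = 19)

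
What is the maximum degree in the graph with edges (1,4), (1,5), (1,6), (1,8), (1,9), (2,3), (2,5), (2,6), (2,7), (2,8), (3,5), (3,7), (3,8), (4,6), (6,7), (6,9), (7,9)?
5 (attained at vertices 1, 2, 6)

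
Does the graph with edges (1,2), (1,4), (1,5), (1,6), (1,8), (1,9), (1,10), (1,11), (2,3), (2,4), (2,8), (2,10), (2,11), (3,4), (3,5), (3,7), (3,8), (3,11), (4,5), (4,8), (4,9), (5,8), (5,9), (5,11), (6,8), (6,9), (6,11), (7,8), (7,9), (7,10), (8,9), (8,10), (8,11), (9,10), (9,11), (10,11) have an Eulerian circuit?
Yes (the graph is connected and all 11 vertices have even degree)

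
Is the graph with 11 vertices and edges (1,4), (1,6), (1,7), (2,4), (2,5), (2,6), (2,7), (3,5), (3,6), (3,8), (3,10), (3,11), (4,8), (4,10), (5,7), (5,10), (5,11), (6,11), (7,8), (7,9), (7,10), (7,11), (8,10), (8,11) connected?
Yes (BFS from 1 visits [1, 4, 6, 7, 2, 8, 10, 3, 11, 5, 9] — all 11 vertices reached)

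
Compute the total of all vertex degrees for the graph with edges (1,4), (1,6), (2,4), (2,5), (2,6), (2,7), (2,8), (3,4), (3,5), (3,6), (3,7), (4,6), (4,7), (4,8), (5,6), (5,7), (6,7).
34 (handshake: sum of degrees = 2|E| = 2 x 17 = 34)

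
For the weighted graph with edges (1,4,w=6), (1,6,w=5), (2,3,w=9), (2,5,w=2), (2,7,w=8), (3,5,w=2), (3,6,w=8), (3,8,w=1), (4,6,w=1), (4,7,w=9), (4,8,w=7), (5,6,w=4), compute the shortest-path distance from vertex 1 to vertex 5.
9 (path: 1 -> 6 -> 5; weights 5 + 4 = 9)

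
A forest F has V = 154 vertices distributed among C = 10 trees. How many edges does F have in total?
144 (Each of the 10 component trees on V_i vertices has V_i - 1 edges; summing gives V - C = 154 - 10 = 144)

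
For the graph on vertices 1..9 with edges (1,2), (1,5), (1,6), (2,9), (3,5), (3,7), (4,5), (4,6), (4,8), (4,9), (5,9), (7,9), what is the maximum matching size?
4 (matching: (1,6), (3,7), (4,8), (5,9); upper bound floor(n/2) = floor(9/2) = 4)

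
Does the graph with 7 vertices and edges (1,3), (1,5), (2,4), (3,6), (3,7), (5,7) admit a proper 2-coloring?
Yes. Partition: {1, 2, 6, 7}, {3, 4, 5}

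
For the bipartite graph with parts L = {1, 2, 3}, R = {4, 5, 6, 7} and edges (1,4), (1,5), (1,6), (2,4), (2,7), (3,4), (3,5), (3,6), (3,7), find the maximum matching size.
3 (matching: (1,6), (2,7), (3,5); upper bound min(|L|,|R|) = min(3,4) = 3)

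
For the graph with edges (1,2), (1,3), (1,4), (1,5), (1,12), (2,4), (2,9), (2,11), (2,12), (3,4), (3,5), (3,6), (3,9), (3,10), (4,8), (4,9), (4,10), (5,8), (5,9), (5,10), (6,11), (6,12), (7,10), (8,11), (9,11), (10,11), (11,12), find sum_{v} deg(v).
54 (handshake: sum of degrees = 2|E| = 2 x 27 = 54)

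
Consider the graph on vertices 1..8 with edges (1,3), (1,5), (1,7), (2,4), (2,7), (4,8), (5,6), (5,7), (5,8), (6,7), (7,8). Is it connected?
Yes (BFS from 1 visits [1, 3, 5, 7, 6, 8, 2, 4] — all 8 vertices reached)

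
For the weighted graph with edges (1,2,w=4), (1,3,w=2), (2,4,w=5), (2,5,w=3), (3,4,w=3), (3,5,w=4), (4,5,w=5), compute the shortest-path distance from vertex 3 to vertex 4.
3 (path: 3 -> 4; weights 3 = 3)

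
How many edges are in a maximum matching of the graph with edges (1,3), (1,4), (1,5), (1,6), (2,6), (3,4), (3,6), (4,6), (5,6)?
3 (matching: (1,5), (2,6), (3,4); upper bound floor(n/2) = floor(6/2) = 3)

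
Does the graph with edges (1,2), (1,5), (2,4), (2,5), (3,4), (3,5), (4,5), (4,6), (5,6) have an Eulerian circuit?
No (2 vertices have odd degree: {2, 5}; Eulerian circuit requires 0)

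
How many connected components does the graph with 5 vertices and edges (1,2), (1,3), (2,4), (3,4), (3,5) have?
1 (components: {1, 2, 3, 4, 5})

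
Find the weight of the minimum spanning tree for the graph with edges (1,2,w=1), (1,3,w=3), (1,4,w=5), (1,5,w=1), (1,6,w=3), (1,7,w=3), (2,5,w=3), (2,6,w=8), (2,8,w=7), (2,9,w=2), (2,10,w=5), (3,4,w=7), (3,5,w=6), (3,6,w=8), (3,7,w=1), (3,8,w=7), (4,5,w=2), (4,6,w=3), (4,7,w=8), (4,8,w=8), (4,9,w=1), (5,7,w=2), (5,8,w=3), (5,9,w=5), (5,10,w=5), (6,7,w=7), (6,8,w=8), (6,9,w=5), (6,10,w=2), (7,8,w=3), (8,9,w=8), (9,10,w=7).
16 (MST edges: (1,2,w=1), (1,5,w=1), (1,6,w=3), (2,9,w=2), (3,7,w=1), (4,9,w=1), (5,7,w=2), (5,8,w=3), (6,10,w=2); sum of weights 1 + 1 + 3 + 2 + 1 + 1 + 2 + 3 + 2 = 16)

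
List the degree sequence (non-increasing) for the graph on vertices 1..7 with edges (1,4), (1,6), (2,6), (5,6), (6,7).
[4, 2, 1, 1, 1, 1, 0] (degrees: deg(1)=2, deg(2)=1, deg(3)=0, deg(4)=1, deg(5)=1, deg(6)=4, deg(7)=1)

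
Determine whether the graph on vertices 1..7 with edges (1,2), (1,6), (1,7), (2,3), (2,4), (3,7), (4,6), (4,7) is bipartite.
Yes. Partition: {1, 3, 4, 5}, {2, 6, 7}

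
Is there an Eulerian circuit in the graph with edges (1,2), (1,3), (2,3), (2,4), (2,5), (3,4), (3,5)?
Yes (the graph is connected and all 5 vertices have even degree)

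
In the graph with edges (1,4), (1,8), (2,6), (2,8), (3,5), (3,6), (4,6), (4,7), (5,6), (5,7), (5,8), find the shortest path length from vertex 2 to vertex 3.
2 (path: 2 -> 6 -> 3, 2 edges)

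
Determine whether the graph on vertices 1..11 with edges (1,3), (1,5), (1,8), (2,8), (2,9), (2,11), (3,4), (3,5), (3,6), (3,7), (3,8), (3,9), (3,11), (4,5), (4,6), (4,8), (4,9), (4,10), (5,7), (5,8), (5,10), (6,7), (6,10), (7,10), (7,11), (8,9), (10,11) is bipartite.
No (odd cycle of length 3: 3 -> 1 -> 5 -> 3)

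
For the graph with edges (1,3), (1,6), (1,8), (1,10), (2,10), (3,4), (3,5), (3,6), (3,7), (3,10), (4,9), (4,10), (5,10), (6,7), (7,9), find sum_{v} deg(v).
30 (handshake: sum of degrees = 2|E| = 2 x 15 = 30)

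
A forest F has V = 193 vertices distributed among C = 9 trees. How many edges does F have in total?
184 (Each of the 9 component trees on V_i vertices has V_i - 1 edges; summing gives V - C = 193 - 9 = 184)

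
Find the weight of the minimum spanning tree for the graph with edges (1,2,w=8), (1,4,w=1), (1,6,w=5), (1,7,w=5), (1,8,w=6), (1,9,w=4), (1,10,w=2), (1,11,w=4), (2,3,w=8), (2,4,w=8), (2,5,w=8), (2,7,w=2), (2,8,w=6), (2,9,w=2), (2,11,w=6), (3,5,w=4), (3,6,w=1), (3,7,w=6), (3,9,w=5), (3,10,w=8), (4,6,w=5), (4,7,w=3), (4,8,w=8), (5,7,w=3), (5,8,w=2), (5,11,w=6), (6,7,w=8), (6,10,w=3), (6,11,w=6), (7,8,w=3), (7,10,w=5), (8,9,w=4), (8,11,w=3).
22 (MST edges: (1,4,w=1), (1,10,w=2), (2,7,w=2), (2,9,w=2), (3,6,w=1), (4,7,w=3), (5,7,w=3), (5,8,w=2), (6,10,w=3), (8,11,w=3); sum of weights 1 + 2 + 2 + 2 + 1 + 3 + 3 + 2 + 3 + 3 = 22)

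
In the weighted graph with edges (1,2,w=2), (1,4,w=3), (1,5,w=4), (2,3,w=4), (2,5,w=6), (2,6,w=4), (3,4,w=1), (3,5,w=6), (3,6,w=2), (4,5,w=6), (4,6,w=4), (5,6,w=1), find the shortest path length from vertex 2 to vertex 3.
4 (path: 2 -> 3; weights 4 = 4)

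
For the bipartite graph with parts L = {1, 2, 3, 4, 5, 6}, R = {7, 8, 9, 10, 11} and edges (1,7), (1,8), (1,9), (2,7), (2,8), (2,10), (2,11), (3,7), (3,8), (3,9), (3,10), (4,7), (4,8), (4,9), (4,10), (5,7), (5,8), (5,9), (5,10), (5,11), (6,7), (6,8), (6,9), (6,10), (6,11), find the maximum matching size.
5 (matching: (1,9), (2,11), (3,10), (4,8), (5,7); upper bound min(|L|,|R|) = min(6,5) = 5)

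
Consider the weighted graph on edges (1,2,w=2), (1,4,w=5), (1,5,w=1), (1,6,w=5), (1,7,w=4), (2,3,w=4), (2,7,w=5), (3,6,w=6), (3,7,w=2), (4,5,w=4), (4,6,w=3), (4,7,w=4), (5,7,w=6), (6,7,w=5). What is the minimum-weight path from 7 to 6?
5 (path: 7 -> 6; weights 5 = 5)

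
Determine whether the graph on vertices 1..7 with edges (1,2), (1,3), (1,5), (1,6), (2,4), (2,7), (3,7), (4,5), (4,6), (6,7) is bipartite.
Yes. Partition: {1, 4, 7}, {2, 3, 5, 6}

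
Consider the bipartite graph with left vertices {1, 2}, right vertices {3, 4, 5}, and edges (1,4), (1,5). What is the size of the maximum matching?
1 (matching: (1,5); upper bound min(|L|,|R|) = min(2,3) = 2)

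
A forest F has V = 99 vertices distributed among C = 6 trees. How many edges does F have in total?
93 (Each of the 6 component trees on V_i vertices has V_i - 1 edges; summing gives V - C = 99 - 6 = 93)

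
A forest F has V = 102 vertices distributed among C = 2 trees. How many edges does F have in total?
100 (Each of the 2 component trees on V_i vertices has V_i - 1 edges; summing gives V - C = 102 - 2 = 100)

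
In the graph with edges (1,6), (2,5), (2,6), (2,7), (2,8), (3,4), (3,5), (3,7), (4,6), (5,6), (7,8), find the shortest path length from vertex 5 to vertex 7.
2 (path: 5 -> 2 -> 7, 2 edges)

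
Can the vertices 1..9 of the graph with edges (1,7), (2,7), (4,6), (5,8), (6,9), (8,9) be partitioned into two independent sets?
Yes. Partition: {1, 2, 3, 4, 5, 9}, {6, 7, 8}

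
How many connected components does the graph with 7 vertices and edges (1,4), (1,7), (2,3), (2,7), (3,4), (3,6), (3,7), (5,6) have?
1 (components: {1, 2, 3, 4, 5, 6, 7})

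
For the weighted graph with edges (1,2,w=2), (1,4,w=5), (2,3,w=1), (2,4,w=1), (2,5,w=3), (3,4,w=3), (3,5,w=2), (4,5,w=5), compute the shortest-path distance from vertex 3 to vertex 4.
2 (path: 3 -> 2 -> 4; weights 1 + 1 = 2)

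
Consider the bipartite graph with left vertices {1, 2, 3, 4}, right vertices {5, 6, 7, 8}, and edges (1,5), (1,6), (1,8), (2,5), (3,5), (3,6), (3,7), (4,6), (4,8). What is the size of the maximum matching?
4 (matching: (1,8), (2,5), (3,7), (4,6); upper bound min(|L|,|R|) = min(4,4) = 4)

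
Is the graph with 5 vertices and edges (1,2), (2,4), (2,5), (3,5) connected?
Yes (BFS from 1 visits [1, 2, 4, 5, 3] — all 5 vertices reached)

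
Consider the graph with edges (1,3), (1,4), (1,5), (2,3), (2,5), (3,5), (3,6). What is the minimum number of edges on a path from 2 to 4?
3 (path: 2 -> 5 -> 1 -> 4, 3 edges)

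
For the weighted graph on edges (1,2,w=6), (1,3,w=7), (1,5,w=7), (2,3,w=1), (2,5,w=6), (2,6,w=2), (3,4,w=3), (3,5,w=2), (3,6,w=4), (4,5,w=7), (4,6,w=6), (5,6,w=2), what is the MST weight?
14 (MST edges: (1,2,w=6), (2,3,w=1), (2,6,w=2), (3,4,w=3), (3,5,w=2); sum of weights 6 + 1 + 2 + 3 + 2 = 14)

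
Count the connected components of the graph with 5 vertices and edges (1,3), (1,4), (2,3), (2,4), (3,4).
2 (components: {1, 2, 3, 4}, {5})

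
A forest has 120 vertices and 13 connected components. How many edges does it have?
107 (Each of the 13 component trees on V_i vertices has V_i - 1 edges; summing gives V - C = 120 - 13 = 107)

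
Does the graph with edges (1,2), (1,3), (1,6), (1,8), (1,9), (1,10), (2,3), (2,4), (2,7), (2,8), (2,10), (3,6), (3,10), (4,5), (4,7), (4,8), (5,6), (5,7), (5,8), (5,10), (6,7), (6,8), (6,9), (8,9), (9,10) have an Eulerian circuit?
No (2 vertices have odd degree: {5, 10}; Eulerian circuit requires 0)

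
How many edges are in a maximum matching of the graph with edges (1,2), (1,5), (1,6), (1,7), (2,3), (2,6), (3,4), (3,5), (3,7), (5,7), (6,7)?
3 (matching: (1,7), (2,6), (3,5); upper bound floor(n/2) = floor(7/2) = 3)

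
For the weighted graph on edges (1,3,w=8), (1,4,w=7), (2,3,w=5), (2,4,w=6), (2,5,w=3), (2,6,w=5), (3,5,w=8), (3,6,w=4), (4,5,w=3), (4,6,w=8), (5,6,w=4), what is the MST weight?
21 (MST edges: (1,4,w=7), (2,5,w=3), (3,6,w=4), (4,5,w=3), (5,6,w=4); sum of weights 7 + 3 + 4 + 3 + 4 = 21)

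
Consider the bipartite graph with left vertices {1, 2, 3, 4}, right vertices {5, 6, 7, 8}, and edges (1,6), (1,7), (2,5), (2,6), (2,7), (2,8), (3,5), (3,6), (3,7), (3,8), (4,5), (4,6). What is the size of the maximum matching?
4 (matching: (1,7), (2,8), (3,6), (4,5); upper bound min(|L|,|R|) = min(4,4) = 4)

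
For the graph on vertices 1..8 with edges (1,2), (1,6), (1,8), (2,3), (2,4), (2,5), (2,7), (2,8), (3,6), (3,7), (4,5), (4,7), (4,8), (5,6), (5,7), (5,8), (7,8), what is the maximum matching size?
4 (matching: (1,6), (2,3), (4,5), (7,8); upper bound floor(n/2) = floor(8/2) = 4)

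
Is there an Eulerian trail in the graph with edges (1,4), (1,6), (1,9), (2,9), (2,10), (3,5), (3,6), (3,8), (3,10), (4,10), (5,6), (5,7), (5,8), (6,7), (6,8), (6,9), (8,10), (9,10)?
Yes (the graph is connected and exactly 2 vertices have odd degree: {1, 10}; any Eulerian path must start and end at those)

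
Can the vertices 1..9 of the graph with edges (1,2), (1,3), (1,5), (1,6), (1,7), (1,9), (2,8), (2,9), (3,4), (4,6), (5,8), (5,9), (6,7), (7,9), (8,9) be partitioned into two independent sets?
No (odd cycle of length 3: 2 -> 1 -> 9 -> 2)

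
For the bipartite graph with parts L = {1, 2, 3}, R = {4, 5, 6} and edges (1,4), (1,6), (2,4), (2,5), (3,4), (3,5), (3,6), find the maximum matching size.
3 (matching: (1,6), (2,5), (3,4); upper bound min(|L|,|R|) = min(3,3) = 3)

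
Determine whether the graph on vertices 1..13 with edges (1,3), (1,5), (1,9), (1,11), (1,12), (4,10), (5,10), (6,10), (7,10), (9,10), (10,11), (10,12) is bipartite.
Yes. Partition: {1, 2, 8, 10, 13}, {3, 4, 5, 6, 7, 9, 11, 12}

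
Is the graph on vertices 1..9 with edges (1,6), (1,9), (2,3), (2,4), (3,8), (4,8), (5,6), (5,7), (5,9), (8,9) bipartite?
Yes. Partition: {1, 2, 5, 8}, {3, 4, 6, 7, 9}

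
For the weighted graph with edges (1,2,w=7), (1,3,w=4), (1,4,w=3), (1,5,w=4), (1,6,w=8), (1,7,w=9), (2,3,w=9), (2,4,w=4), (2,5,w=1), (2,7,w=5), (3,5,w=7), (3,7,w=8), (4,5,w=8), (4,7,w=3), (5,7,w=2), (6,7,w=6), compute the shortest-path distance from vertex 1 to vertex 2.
5 (path: 1 -> 5 -> 2; weights 4 + 1 = 5)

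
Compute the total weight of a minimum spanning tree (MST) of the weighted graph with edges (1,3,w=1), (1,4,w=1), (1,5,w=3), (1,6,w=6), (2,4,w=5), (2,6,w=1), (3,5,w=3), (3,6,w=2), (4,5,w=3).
8 (MST edges: (1,3,w=1), (1,4,w=1), (1,5,w=3), (2,6,w=1), (3,6,w=2); sum of weights 1 + 1 + 3 + 1 + 2 = 8)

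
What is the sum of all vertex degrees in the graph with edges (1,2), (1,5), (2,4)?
6 (handshake: sum of degrees = 2|E| = 2 x 3 = 6)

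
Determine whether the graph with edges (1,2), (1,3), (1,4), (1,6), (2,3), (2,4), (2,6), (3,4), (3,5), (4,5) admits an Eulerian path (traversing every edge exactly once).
Yes — and in fact it has an Eulerian circuit (the graph is connected and all 6 vertices have even degree)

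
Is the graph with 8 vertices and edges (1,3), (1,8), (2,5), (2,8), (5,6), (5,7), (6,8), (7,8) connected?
No, it has 2 components: {1, 2, 3, 5, 6, 7, 8}, {4}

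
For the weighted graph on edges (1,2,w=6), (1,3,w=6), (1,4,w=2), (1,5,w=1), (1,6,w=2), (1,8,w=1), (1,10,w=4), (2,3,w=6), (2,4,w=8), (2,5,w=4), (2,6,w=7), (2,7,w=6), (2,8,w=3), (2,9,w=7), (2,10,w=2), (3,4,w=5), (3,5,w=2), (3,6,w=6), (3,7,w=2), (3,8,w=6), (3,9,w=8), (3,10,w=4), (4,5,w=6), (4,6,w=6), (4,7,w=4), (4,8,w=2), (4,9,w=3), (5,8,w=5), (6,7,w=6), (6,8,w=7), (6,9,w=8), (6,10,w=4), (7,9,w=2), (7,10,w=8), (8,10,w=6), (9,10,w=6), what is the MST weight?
17 (MST edges: (1,4,w=2), (1,5,w=1), (1,6,w=2), (1,8,w=1), (2,8,w=3), (2,10,w=2), (3,5,w=2), (3,7,w=2), (7,9,w=2); sum of weights 2 + 1 + 2 + 1 + 3 + 2 + 2 + 2 + 2 = 17)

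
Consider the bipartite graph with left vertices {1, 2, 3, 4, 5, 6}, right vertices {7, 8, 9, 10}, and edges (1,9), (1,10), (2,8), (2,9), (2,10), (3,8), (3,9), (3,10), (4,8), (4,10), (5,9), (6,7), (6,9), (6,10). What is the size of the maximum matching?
4 (matching: (1,10), (2,9), (3,8), (6,7); upper bound min(|L|,|R|) = min(6,4) = 4)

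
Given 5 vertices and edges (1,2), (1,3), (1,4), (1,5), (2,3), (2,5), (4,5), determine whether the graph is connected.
Yes (BFS from 1 visits [1, 2, 3, 4, 5] — all 5 vertices reached)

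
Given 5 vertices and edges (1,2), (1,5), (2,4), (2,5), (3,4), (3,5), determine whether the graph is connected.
Yes (BFS from 1 visits [1, 2, 5, 4, 3] — all 5 vertices reached)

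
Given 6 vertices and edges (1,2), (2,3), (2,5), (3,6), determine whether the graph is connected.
No, it has 2 components: {1, 2, 3, 5, 6}, {4}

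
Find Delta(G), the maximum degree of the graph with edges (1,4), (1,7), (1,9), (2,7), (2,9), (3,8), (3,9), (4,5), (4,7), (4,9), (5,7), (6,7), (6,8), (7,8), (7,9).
7 (attained at vertex 7)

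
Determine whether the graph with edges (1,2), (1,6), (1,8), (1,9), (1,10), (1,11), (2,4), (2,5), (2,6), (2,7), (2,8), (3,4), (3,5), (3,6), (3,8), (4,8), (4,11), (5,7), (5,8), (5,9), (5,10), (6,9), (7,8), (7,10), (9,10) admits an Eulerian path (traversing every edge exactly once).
Yes — and in fact it has an Eulerian circuit (the graph is connected and all 11 vertices have even degree)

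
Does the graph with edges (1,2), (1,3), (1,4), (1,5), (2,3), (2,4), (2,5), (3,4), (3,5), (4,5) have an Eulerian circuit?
Yes (the graph is connected and all 5 vertices have even degree)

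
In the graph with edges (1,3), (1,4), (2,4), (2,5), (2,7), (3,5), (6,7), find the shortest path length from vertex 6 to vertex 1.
4 (path: 6 -> 7 -> 2 -> 4 -> 1, 4 edges)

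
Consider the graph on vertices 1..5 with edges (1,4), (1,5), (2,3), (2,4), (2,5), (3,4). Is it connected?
Yes (BFS from 1 visits [1, 4, 5, 2, 3] — all 5 vertices reached)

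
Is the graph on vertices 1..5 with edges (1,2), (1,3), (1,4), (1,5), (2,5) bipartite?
No (odd cycle of length 3: 5 -> 1 -> 2 -> 5)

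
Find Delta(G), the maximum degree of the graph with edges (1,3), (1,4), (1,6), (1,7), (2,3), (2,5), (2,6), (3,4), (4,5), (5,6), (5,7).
4 (attained at vertices 1, 5)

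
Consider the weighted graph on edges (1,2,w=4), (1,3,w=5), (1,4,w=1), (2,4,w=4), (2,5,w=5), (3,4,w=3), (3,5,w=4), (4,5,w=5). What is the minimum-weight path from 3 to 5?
4 (path: 3 -> 5; weights 4 = 4)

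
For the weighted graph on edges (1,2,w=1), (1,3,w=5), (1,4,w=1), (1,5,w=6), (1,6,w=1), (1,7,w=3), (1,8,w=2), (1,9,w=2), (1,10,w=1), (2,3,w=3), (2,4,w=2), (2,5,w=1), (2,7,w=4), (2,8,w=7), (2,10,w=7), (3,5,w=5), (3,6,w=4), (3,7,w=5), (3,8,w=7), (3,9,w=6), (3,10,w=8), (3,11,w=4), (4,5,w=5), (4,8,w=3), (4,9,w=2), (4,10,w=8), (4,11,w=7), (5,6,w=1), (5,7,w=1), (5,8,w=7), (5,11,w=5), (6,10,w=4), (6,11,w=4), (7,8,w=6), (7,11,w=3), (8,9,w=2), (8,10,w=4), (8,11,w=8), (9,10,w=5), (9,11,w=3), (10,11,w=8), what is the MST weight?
16 (MST edges: (1,2,w=1), (1,4,w=1), (1,6,w=1), (1,8,w=2), (1,9,w=2), (1,10,w=1), (2,3,w=3), (2,5,w=1), (5,7,w=1), (7,11,w=3); sum of weights 1 + 1 + 1 + 2 + 2 + 1 + 3 + 1 + 1 + 3 = 16)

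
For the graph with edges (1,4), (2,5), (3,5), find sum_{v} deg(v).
6 (handshake: sum of degrees = 2|E| = 2 x 3 = 6)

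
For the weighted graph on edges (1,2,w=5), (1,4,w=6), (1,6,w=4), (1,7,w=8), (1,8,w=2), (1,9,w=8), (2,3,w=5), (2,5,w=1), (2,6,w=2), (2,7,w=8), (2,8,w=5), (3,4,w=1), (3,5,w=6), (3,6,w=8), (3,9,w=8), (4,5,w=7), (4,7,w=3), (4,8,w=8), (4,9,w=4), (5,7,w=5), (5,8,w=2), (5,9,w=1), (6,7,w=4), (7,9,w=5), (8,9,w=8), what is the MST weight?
16 (MST edges: (1,8,w=2), (2,5,w=1), (2,6,w=2), (3,4,w=1), (4,7,w=3), (4,9,w=4), (5,8,w=2), (5,9,w=1); sum of weights 2 + 1 + 2 + 1 + 3 + 4 + 2 + 1 = 16)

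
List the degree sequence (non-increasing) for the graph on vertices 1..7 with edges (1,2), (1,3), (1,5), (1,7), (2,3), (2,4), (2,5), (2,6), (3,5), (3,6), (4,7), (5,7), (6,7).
[5, 4, 4, 4, 4, 3, 2] (degrees: deg(1)=4, deg(2)=5, deg(3)=4, deg(4)=2, deg(5)=4, deg(6)=3, deg(7)=4)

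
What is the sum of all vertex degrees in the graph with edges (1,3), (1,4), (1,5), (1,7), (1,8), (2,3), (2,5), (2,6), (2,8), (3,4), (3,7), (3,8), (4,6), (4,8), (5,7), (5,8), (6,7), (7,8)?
36 (handshake: sum of degrees = 2|E| = 2 x 18 = 36)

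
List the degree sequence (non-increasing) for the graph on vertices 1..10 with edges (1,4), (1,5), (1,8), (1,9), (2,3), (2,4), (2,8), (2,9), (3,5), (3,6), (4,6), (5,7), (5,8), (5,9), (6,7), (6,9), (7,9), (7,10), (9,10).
[6, 5, 4, 4, 4, 4, 3, 3, 3, 2] (degrees: deg(1)=4, deg(2)=4, deg(3)=3, deg(4)=3, deg(5)=5, deg(6)=4, deg(7)=4, deg(8)=3, deg(9)=6, deg(10)=2)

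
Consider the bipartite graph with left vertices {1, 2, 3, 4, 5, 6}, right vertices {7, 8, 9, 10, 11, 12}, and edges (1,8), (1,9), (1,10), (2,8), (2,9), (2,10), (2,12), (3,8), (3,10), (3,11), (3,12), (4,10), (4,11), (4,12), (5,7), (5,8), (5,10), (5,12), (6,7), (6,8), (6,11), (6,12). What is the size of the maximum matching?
6 (matching: (1,10), (2,9), (3,11), (4,12), (5,8), (6,7); upper bound min(|L|,|R|) = min(6,6) = 6)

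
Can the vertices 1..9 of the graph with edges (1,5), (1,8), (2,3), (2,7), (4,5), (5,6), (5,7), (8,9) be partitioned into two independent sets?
Yes. Partition: {1, 3, 4, 6, 7, 9}, {2, 5, 8}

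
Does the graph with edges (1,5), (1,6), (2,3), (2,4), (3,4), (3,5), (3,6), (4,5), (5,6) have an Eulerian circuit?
No (2 vertices have odd degree: {4, 6}; Eulerian circuit requires 0)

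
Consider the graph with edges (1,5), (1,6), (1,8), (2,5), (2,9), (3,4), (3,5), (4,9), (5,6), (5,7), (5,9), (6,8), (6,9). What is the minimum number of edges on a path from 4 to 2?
2 (path: 4 -> 9 -> 2, 2 edges)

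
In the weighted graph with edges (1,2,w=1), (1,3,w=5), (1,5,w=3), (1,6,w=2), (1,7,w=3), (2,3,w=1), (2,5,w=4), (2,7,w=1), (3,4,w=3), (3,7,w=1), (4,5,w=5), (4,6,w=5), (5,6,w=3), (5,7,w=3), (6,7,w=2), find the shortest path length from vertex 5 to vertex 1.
3 (path: 5 -> 1; weights 3 = 3)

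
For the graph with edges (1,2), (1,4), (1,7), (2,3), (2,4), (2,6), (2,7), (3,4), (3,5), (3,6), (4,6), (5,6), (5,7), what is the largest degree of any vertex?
5 (attained at vertex 2)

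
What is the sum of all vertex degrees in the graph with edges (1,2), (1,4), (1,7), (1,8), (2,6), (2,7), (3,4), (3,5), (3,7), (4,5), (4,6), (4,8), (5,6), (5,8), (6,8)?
30 (handshake: sum of degrees = 2|E| = 2 x 15 = 30)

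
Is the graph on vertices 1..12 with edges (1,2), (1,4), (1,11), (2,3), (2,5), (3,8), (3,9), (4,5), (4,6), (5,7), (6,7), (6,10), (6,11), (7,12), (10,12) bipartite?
Yes. Partition: {1, 3, 5, 6, 12}, {2, 4, 7, 8, 9, 10, 11}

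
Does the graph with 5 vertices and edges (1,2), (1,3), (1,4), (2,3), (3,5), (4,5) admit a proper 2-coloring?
No (odd cycle of length 3: 3 -> 1 -> 2 -> 3)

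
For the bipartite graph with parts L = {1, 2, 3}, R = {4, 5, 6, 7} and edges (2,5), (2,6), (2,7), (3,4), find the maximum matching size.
2 (matching: (2,7), (3,4); upper bound min(|L|,|R|) = min(3,4) = 3)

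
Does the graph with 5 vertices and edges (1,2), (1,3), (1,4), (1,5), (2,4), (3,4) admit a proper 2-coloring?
No (odd cycle of length 3: 2 -> 1 -> 4 -> 2)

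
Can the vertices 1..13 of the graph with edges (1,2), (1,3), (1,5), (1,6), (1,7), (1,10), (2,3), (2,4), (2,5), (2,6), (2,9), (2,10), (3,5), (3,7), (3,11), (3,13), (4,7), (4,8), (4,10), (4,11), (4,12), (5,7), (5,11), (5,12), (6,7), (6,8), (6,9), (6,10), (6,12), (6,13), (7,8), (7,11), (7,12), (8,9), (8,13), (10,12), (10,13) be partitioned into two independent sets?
No (odd cycle of length 3: 5 -> 1 -> 2 -> 5)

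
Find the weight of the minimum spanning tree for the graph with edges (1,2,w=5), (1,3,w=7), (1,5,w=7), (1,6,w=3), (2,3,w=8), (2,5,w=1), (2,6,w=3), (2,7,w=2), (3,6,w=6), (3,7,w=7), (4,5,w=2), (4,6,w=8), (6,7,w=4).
17 (MST edges: (1,6,w=3), (2,5,w=1), (2,6,w=3), (2,7,w=2), (3,6,w=6), (4,5,w=2); sum of weights 3 + 1 + 3 + 2 + 6 + 2 = 17)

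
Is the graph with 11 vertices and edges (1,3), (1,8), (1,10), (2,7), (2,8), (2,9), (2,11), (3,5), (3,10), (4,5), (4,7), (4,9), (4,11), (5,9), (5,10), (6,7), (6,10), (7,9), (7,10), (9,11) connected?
Yes (BFS from 1 visits [1, 3, 8, 10, 5, 2, 6, 7, 4, 9, 11] — all 11 vertices reached)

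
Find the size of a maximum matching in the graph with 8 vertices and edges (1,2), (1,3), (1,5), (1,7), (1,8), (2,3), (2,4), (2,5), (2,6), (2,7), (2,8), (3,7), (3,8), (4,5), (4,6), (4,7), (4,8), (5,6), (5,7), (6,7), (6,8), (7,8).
4 (matching: (1,5), (2,3), (4,8), (6,7); upper bound floor(n/2) = floor(8/2) = 4)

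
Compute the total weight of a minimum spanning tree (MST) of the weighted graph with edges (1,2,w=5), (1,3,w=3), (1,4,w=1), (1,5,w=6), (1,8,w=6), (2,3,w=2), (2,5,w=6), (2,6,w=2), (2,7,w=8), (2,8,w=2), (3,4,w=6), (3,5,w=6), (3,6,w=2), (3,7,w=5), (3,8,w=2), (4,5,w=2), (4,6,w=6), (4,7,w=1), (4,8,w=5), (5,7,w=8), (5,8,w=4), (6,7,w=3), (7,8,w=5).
13 (MST edges: (1,3,w=3), (1,4,w=1), (2,3,w=2), (2,6,w=2), (2,8,w=2), (4,5,w=2), (4,7,w=1); sum of weights 3 + 1 + 2 + 2 + 2 + 2 + 1 = 13)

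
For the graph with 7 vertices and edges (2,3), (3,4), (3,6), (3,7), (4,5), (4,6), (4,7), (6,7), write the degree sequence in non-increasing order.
[4, 4, 3, 3, 1, 1, 0] (degrees: deg(1)=0, deg(2)=1, deg(3)=4, deg(4)=4, deg(5)=1, deg(6)=3, deg(7)=3)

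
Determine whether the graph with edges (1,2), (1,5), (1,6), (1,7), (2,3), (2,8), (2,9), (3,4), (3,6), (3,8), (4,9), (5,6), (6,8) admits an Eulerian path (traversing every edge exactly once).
Yes (the graph is connected and exactly 2 vertices have odd degree: {7, 8}; any Eulerian path must start and end at those)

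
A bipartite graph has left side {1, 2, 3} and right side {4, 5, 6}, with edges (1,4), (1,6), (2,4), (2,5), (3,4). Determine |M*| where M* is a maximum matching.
3 (matching: (1,6), (2,5), (3,4); upper bound min(|L|,|R|) = min(3,3) = 3)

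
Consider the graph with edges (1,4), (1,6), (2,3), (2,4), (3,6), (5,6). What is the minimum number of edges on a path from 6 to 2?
2 (path: 6 -> 3 -> 2, 2 edges)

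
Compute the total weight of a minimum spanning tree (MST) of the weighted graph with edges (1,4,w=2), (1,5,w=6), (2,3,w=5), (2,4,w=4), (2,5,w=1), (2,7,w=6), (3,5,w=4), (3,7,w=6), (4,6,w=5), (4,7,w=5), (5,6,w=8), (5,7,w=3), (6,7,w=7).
19 (MST edges: (1,4,w=2), (2,4,w=4), (2,5,w=1), (3,5,w=4), (4,6,w=5), (5,7,w=3); sum of weights 2 + 4 + 1 + 4 + 5 + 3 = 19)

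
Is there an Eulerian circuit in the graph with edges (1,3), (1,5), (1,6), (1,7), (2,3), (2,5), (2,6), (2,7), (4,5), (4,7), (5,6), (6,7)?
Yes (the graph is connected and all 7 vertices have even degree)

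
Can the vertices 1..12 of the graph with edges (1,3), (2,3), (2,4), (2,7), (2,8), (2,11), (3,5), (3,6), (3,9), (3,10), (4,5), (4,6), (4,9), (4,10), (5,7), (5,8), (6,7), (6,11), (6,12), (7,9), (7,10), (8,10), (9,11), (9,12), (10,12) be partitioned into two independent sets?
Yes. Partition: {1, 2, 5, 6, 9, 10}, {3, 4, 7, 8, 11, 12}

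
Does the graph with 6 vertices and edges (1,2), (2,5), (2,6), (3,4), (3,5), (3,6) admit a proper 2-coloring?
Yes. Partition: {1, 4, 5, 6}, {2, 3}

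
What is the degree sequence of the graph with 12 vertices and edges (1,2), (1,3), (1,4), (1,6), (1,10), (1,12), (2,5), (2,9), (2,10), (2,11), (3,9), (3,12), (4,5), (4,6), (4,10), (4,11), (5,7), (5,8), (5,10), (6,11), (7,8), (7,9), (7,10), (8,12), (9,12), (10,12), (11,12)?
[6, 6, 6, 5, 5, 5, 4, 4, 4, 3, 3, 3] (degrees: deg(1)=6, deg(2)=5, deg(3)=3, deg(4)=5, deg(5)=5, deg(6)=3, deg(7)=4, deg(8)=3, deg(9)=4, deg(10)=6, deg(11)=4, deg(12)=6)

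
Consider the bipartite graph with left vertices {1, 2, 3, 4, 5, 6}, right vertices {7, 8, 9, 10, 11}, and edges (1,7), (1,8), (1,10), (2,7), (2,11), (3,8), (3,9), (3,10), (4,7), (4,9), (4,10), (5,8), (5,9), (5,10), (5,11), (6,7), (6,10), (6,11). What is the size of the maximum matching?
5 (matching: (1,10), (2,11), (3,9), (4,7), (5,8); upper bound min(|L|,|R|) = min(6,5) = 5)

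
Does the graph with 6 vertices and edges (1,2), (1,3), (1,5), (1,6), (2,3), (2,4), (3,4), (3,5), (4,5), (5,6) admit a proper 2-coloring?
No (odd cycle of length 3: 2 -> 1 -> 3 -> 2)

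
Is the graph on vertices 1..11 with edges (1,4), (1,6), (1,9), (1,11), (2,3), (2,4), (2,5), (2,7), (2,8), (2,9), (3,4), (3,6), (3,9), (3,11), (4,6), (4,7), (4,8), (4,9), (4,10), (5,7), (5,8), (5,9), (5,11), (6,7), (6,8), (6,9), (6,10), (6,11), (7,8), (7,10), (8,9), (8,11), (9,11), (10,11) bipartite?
No (odd cycle of length 3: 4 -> 1 -> 6 -> 4)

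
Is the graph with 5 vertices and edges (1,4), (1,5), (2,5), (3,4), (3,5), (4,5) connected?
Yes (BFS from 1 visits [1, 4, 5, 3, 2] — all 5 vertices reached)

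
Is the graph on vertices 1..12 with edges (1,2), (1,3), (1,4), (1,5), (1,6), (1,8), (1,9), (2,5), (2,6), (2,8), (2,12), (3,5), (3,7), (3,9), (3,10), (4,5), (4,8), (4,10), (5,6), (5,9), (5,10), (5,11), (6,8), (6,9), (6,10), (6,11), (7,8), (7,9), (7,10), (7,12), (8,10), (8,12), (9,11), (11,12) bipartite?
No (odd cycle of length 3: 6 -> 1 -> 9 -> 6)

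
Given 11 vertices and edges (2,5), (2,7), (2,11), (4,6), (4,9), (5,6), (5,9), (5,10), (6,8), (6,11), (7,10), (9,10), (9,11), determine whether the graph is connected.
No, it has 3 components: {1}, {2, 4, 5, 6, 7, 8, 9, 10, 11}, {3}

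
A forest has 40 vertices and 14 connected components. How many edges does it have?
26 (Each of the 14 component trees on V_i vertices has V_i - 1 edges; summing gives V - C = 40 - 14 = 26)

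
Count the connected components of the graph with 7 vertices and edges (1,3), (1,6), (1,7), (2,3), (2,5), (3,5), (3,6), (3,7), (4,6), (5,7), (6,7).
1 (components: {1, 2, 3, 4, 5, 6, 7})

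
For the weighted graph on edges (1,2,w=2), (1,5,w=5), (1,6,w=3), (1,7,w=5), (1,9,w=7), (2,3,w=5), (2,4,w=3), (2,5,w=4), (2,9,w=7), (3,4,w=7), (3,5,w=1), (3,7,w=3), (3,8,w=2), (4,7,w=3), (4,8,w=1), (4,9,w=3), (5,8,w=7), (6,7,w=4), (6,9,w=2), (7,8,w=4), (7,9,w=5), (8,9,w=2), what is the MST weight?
16 (MST edges: (1,2,w=2), (1,6,w=3), (3,5,w=1), (3,7,w=3), (3,8,w=2), (4,8,w=1), (6,9,w=2), (8,9,w=2); sum of weights 2 + 3 + 1 + 3 + 2 + 1 + 2 + 2 = 16)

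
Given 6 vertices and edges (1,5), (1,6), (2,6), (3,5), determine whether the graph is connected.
No, it has 2 components: {1, 2, 3, 5, 6}, {4}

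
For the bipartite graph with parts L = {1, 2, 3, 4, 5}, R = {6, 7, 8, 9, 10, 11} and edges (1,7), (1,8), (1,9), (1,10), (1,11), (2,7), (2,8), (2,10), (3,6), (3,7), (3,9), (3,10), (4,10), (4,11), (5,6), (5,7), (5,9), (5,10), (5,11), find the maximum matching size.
5 (matching: (1,11), (2,8), (3,9), (4,10), (5,7); upper bound min(|L|,|R|) = min(5,6) = 5)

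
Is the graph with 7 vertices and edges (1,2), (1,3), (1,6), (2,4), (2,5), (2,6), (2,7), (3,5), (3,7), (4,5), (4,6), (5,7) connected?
Yes (BFS from 1 visits [1, 2, 3, 6, 4, 5, 7] — all 7 vertices reached)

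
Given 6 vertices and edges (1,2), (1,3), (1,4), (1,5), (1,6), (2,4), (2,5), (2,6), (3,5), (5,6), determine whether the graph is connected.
Yes (BFS from 1 visits [1, 2, 3, 4, 5, 6] — all 6 vertices reached)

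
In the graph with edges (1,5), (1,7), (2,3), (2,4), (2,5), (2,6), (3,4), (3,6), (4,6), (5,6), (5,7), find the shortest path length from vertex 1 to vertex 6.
2 (path: 1 -> 5 -> 6, 2 edges)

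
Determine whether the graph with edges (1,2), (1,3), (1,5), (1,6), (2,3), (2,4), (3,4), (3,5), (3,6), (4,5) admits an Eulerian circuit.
No (4 vertices have odd degree: {2, 3, 4, 5}; Eulerian circuit requires 0)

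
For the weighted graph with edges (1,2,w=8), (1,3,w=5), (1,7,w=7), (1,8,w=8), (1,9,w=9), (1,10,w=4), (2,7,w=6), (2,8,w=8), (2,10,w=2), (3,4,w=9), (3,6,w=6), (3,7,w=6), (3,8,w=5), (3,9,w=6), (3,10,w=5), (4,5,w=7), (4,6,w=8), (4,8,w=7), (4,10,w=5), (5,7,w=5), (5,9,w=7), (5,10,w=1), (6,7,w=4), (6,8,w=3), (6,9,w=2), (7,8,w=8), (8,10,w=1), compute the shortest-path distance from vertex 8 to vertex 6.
3 (path: 8 -> 6; weights 3 = 3)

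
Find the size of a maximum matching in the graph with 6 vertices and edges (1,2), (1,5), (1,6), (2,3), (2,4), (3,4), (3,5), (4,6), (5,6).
3 (matching: (1,2), (3,5), (4,6); upper bound floor(n/2) = floor(6/2) = 3)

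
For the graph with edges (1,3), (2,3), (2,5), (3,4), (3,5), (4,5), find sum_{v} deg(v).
12 (handshake: sum of degrees = 2|E| = 2 x 6 = 12)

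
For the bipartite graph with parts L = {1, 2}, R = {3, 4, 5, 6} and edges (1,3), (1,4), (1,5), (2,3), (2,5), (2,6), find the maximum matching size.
2 (matching: (1,5), (2,6); upper bound min(|L|,|R|) = min(2,4) = 2)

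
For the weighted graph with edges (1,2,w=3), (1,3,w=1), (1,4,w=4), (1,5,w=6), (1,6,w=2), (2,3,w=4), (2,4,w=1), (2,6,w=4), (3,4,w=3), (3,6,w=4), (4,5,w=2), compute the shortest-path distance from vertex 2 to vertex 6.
4 (path: 2 -> 6; weights 4 = 4)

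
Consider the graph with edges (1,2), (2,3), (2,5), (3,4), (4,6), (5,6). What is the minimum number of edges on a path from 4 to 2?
2 (path: 4 -> 3 -> 2, 2 edges)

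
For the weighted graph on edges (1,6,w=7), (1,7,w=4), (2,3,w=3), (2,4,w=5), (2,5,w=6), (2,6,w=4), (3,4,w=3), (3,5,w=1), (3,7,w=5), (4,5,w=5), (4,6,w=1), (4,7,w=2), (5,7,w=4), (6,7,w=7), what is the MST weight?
14 (MST edges: (1,7,w=4), (2,3,w=3), (3,4,w=3), (3,5,w=1), (4,6,w=1), (4,7,w=2); sum of weights 4 + 3 + 3 + 1 + 1 + 2 = 14)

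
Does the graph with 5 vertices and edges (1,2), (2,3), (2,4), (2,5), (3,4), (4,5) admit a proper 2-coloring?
No (odd cycle of length 3: 4 -> 2 -> 5 -> 4)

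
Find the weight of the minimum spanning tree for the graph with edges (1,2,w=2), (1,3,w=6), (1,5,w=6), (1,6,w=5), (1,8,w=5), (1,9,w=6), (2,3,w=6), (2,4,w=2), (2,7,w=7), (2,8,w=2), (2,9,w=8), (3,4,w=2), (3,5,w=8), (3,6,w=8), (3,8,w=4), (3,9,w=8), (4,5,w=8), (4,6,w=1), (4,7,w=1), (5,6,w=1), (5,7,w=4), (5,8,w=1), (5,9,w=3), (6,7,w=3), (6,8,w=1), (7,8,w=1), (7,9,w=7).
13 (MST edges: (1,2,w=2), (2,4,w=2), (3,4,w=2), (4,6,w=1), (4,7,w=1), (5,6,w=1), (5,8,w=1), (5,9,w=3); sum of weights 2 + 2 + 2 + 1 + 1 + 1 + 1 + 3 = 13)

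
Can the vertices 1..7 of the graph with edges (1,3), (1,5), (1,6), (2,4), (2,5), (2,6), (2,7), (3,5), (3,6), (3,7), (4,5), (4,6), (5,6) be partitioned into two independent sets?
No (odd cycle of length 3: 3 -> 1 -> 5 -> 3)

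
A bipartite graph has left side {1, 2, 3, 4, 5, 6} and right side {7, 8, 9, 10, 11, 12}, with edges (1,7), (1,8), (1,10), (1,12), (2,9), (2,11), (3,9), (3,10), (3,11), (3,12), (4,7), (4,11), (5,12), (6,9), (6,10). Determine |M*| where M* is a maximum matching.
6 (matching: (1,8), (2,11), (3,10), (4,7), (5,12), (6,9); upper bound min(|L|,|R|) = min(6,6) = 6)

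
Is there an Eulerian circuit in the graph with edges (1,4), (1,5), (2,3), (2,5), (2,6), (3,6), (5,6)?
No (4 vertices have odd degree: {2, 4, 5, 6}; Eulerian circuit requires 0)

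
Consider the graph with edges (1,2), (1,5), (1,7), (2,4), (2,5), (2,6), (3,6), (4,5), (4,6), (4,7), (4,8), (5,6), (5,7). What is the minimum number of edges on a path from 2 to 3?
2 (path: 2 -> 6 -> 3, 2 edges)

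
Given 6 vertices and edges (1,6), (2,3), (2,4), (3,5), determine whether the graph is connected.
No, it has 2 components: {1, 6}, {2, 3, 4, 5}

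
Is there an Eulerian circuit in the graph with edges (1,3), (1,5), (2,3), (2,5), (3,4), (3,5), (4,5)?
Yes (the graph is connected and all 5 vertices have even degree)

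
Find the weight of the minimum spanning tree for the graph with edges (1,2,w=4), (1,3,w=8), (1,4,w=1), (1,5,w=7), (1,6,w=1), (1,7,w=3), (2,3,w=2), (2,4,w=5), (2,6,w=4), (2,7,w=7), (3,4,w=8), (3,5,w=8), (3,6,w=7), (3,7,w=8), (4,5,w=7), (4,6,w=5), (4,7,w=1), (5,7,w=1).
10 (MST edges: (1,2,w=4), (1,4,w=1), (1,6,w=1), (2,3,w=2), (4,7,w=1), (5,7,w=1); sum of weights 4 + 1 + 1 + 2 + 1 + 1 = 10)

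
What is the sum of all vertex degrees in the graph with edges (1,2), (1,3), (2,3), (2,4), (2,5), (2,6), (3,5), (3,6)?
16 (handshake: sum of degrees = 2|E| = 2 x 8 = 16)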